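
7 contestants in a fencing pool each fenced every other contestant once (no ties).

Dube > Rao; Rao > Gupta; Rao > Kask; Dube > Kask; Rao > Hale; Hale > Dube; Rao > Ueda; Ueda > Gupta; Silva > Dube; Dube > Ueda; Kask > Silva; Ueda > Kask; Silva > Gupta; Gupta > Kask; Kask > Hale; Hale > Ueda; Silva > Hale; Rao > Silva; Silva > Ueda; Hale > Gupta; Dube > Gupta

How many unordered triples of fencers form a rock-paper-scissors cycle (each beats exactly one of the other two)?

Win totals: Gupta 1, Hale 3, Kask 2, Rao 5, Silva 4, Dube 4, Ueda 2.
A fencer with w wins dominates both others in C(w,2) triples; summing gives 0 + 3 + 1 + 10 + 6 + 6 + 1 = 27 transitive triples.
Total triples C(7,3) = 35, so cyclic triples = 35 − 27 = 8.

8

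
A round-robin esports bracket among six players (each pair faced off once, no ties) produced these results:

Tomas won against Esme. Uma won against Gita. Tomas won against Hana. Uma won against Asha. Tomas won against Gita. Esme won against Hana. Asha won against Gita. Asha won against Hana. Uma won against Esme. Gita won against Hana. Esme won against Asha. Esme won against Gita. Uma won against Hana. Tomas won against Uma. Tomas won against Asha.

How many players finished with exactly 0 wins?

1

Win totals: Uma 4, Hana 0, Tomas 5, Esme 3, Gita 1, Asha 2.
Exactly 0: Hana — 1 player.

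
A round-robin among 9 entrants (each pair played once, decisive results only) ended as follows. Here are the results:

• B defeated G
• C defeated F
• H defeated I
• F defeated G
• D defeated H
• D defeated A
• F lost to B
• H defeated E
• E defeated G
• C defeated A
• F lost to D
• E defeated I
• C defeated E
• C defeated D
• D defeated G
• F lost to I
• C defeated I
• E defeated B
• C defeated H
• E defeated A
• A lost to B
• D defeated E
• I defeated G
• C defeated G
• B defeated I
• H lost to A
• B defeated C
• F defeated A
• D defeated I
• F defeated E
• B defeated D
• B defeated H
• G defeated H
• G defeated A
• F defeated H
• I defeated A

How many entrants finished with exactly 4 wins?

2

Win totals: A 1, B 7, C 7, D 6, E 4, F 4, G 2, H 2, I 3.
Exactly 4: E, F — 2 entrants.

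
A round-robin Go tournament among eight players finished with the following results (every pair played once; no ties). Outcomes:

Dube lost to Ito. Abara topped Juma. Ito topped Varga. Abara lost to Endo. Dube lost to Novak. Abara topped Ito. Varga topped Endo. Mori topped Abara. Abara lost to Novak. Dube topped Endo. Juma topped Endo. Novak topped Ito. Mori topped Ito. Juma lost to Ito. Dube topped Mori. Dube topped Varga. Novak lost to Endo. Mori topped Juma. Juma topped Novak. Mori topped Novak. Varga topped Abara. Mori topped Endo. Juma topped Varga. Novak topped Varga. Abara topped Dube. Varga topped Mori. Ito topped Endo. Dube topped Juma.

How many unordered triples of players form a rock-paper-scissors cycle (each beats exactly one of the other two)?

18

Win totals: Abara 3, Juma 3, Endo 2, Mori 5, Ito 4, Varga 3, Dube 4, Novak 4.
A player with w wins dominates both others in C(w,2) triples; summing gives 3 + 3 + 1 + 10 + 6 + 3 + 6 + 6 = 38 transitive triples.
Total triples C(8,3) = 56, so cyclic triples = 56 − 38 = 18.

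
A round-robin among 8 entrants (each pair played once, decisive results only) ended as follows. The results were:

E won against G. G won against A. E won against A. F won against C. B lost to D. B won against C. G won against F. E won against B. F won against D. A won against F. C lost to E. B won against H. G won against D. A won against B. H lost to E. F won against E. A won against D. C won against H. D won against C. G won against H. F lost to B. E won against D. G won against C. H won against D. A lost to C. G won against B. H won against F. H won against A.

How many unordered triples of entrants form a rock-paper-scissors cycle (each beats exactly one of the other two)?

12

Win totals: A 3, B 3, C 2, D 2, E 6, F 3, G 6, H 3.
An entrant with w wins dominates both others in C(w,2) triples; summing gives 3 + 3 + 1 + 1 + 15 + 3 + 15 + 3 = 44 transitive triples.
Total triples C(8,3) = 56, so cyclic triples = 56 − 44 = 12.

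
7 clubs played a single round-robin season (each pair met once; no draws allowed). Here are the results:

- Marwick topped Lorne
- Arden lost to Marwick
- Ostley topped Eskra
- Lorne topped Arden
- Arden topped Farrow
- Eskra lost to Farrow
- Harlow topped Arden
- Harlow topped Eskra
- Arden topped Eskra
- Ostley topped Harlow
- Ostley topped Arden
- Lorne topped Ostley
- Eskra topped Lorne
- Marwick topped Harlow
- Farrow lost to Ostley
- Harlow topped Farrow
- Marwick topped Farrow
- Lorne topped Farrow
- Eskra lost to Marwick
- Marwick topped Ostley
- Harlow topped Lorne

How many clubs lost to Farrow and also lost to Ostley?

1

Farrow beat: Eskra.
Ostley beat: Eskra, Arden, Harlow, Farrow.
Both beat: Eskra — 1.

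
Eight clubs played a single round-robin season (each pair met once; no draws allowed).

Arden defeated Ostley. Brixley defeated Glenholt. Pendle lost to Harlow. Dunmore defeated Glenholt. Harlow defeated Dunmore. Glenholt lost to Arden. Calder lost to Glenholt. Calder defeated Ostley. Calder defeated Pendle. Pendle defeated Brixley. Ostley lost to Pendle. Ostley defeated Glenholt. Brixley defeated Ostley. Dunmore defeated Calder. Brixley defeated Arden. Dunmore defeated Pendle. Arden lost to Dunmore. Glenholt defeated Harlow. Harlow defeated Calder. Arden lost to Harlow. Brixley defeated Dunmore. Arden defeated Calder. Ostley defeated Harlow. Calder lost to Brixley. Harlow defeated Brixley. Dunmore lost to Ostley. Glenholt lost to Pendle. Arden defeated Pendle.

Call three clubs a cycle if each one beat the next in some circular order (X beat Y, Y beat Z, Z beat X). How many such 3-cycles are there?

16

Win totals: Dunmore 4, Harlow 5, Brixley 5, Calder 2, Glenholt 2, Pendle 3, Arden 4, Ostley 3.
A club with w wins dominates both others in C(w,2) triples; summing gives 6 + 10 + 10 + 1 + 1 + 3 + 6 + 3 = 40 transitive triples.
Total triples C(8,3) = 56, so cyclic triples = 56 − 40 = 16.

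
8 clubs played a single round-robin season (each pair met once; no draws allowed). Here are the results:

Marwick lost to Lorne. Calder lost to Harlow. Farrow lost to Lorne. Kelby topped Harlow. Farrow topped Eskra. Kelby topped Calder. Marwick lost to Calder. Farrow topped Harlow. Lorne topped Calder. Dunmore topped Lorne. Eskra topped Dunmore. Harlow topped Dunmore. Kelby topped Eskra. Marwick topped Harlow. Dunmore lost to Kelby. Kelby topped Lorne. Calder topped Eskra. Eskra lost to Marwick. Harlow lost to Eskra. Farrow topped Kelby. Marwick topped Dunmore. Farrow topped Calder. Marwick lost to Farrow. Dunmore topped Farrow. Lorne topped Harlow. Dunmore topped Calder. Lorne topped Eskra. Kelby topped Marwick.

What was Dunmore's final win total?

3

Dunmore's results: beat Lorne, Calder, Farrow; lost to Harlow, Eskra, Marwick, Kelby.
That is 3 wins.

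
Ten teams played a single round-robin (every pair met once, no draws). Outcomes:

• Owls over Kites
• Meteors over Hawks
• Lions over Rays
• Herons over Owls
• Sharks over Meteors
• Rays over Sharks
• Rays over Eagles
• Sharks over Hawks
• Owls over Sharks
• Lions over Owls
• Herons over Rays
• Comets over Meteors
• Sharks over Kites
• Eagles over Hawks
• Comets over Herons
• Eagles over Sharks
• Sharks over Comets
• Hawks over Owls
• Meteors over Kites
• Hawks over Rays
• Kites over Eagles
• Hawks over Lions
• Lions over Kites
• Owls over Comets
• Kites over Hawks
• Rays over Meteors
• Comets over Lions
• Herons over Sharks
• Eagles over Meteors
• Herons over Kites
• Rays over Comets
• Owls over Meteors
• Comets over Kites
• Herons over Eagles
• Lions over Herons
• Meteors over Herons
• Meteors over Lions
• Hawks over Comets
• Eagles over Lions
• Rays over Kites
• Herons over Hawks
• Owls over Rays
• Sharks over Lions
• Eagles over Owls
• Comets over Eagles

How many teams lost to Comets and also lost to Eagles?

Comets beat: Meteors, Kites, Herons, Eagles, Lions.
Eagles beat: Owls, Meteors, Hawks, Sharks, Lions.
Both beat: Meteors, Lions — 2.

2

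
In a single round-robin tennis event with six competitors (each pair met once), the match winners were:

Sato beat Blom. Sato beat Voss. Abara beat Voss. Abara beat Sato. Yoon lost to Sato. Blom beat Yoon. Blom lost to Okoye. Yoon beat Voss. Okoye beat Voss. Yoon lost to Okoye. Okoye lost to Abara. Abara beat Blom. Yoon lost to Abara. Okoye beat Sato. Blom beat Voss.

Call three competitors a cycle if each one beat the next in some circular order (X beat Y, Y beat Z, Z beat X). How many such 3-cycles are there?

Win totals: Voss 0, Yoon 1, Abara 5, Sato 3, Blom 2, Okoye 4.
A competitor with w wins dominates both others in C(w,2) triples; summing gives 0 + 0 + 10 + 3 + 1 + 6 = 20 transitive triples.
Total triples C(6,3) = 20, so cyclic triples = 20 − 20 = 0.

0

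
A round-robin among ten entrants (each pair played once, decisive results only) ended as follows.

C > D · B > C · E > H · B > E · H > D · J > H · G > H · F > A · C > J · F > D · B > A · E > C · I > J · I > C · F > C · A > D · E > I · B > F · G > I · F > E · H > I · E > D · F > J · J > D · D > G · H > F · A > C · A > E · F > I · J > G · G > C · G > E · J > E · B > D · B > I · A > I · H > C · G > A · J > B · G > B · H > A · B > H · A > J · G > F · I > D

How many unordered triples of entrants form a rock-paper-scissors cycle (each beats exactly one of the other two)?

Win totals: A 5, B 7, C 2, D 1, E 4, F 6, G 7, H 5, I 3, J 5.
An entrant with w wins dominates both others in C(w,2) triples; summing gives 10 + 21 + 1 + 0 + 6 + 15 + 21 + 10 + 3 + 10 = 97 transitive triples.
Total triples C(10,3) = 120, so cyclic triples = 120 − 97 = 23.

23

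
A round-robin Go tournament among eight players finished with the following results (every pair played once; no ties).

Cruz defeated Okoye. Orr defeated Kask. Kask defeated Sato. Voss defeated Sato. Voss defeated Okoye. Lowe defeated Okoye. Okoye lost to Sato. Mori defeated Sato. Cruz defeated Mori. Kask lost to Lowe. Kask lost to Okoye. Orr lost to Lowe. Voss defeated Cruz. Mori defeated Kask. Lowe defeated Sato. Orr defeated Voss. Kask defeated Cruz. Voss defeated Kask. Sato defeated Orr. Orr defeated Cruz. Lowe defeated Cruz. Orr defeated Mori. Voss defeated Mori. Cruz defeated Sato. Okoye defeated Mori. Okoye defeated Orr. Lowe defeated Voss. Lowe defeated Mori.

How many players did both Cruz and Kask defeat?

1

Cruz beat: Mori, Sato, Okoye.
Kask beat: Cruz, Sato.
Both beat: Sato — 1.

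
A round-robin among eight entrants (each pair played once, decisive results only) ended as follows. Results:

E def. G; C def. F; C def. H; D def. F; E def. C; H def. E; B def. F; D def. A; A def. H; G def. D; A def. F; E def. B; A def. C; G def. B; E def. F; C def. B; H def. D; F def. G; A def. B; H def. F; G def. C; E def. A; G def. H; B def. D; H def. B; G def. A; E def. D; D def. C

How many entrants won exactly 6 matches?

Win totals: A 4, B 2, C 3, D 3, E 6, F 1, G 5, H 4.
Exactly 6: E — 1 entrant.

1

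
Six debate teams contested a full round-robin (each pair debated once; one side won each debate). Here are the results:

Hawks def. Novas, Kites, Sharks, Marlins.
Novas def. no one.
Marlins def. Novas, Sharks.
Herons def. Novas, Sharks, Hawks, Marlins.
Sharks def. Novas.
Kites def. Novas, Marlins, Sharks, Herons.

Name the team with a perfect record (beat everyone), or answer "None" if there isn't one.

Highest win total is Kites with 4 (out of 5 possible).
Kites lost to Hawks, so no team went undefeated.

None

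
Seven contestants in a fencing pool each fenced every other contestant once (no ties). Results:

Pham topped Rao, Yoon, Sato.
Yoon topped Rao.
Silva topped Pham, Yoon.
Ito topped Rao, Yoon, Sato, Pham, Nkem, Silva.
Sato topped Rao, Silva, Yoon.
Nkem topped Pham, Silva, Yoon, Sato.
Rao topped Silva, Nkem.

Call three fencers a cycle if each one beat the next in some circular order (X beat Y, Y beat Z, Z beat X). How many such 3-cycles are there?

6

Win totals: Rao 2, Yoon 1, Silva 2, Sato 3, Nkem 4, Pham 3, Ito 6.
A fencer with w wins dominates both others in C(w,2) triples; summing gives 1 + 0 + 1 + 3 + 6 + 3 + 15 = 29 transitive triples.
Total triples C(7,3) = 35, so cyclic triples = 35 − 29 = 6.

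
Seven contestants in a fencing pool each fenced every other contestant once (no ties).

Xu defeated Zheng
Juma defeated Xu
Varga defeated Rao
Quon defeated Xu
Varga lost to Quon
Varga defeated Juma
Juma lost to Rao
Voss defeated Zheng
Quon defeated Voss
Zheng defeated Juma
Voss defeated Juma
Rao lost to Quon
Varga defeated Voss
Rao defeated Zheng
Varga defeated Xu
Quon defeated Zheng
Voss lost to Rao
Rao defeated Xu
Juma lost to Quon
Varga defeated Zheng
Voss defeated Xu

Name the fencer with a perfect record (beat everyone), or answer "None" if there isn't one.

Quon

Quon has 6 wins out of 6 opponents — a perfect record.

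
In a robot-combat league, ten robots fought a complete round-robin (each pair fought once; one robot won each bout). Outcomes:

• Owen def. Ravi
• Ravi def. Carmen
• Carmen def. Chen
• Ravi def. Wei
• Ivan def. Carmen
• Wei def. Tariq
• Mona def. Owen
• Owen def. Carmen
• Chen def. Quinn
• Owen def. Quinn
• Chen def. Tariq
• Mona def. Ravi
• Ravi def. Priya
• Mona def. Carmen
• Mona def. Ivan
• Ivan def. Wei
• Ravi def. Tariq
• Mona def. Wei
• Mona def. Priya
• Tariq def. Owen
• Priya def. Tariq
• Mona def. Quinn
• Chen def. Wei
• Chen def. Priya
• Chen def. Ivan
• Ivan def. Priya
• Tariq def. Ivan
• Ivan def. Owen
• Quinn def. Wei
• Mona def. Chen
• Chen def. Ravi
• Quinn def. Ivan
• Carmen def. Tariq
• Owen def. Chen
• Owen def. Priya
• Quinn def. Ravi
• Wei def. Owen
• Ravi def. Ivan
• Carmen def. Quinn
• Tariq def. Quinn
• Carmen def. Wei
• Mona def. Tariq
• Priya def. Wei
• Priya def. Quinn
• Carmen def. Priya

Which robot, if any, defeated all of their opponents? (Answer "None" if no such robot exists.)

Mona has 9 wins out of 9 opponents — a perfect record.

Mona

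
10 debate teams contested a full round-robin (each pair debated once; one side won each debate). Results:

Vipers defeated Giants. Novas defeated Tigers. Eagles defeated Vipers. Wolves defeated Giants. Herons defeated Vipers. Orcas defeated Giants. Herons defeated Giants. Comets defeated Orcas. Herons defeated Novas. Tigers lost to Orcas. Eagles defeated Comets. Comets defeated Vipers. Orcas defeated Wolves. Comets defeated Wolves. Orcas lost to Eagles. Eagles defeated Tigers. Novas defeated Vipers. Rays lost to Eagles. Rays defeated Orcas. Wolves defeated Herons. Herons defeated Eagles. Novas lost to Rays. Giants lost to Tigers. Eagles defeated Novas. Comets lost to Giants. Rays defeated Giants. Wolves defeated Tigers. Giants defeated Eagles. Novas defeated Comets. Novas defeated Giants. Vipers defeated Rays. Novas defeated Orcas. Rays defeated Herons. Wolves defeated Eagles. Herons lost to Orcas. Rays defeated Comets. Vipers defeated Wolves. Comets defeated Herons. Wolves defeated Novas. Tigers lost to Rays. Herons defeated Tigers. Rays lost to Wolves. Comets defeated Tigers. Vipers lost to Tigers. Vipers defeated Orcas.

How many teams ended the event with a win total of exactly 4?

Win totals: Herons 5, Orcas 4, Comets 5, Tigers 2, Novas 5, Wolves 6, Giants 2, Rays 6, Vipers 4, Eagles 6.
Exactly 4: Orcas, Vipers — 2 teams.

2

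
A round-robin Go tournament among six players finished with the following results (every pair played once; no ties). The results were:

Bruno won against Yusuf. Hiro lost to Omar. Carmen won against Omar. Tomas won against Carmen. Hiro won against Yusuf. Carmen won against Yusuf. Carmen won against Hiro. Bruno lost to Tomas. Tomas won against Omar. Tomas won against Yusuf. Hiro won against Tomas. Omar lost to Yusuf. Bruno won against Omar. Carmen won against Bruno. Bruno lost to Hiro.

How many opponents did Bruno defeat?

2

Bruno's results: beat Omar, Yusuf; lost to Tomas, Carmen, Hiro.
That is 2 wins.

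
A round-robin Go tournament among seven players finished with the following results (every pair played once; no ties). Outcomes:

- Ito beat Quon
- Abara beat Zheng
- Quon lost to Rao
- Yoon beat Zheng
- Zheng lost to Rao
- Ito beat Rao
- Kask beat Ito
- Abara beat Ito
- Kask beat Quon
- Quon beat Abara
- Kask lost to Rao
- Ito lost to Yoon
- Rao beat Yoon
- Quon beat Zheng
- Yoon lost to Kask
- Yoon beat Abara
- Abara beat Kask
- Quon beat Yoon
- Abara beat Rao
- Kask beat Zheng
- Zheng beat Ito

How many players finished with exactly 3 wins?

2

Win totals: Quon 3, Yoon 3, Abara 4, Ito 2, Rao 4, Zheng 1, Kask 4.
Exactly 3: Quon, Yoon — 2 players.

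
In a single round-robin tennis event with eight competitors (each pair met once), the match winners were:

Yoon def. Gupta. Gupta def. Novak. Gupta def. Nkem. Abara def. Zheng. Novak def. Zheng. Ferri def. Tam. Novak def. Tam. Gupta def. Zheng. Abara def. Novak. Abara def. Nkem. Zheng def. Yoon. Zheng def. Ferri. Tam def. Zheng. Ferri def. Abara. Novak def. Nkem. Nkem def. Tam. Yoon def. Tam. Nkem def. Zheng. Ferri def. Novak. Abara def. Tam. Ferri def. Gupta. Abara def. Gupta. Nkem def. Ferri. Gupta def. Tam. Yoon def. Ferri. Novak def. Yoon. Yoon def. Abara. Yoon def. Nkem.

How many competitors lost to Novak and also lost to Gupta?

3

Novak beat: Tam, Yoon, Zheng, Nkem.
Gupta beat: Tam, Zheng, Novak, Nkem.
Both beat: Tam, Zheng, Nkem — 3.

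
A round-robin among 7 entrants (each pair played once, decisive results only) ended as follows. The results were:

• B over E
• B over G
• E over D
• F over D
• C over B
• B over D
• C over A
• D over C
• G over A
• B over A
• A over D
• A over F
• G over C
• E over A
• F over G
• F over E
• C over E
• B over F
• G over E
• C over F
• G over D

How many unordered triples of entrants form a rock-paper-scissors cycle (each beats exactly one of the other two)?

8

Win totals: A 2, B 5, C 4, D 1, E 2, F 3, G 4.
An entrant with w wins dominates both others in C(w,2) triples; summing gives 1 + 10 + 6 + 0 + 1 + 3 + 6 = 27 transitive triples.
Total triples C(7,3) = 35, so cyclic triples = 35 − 27 = 8.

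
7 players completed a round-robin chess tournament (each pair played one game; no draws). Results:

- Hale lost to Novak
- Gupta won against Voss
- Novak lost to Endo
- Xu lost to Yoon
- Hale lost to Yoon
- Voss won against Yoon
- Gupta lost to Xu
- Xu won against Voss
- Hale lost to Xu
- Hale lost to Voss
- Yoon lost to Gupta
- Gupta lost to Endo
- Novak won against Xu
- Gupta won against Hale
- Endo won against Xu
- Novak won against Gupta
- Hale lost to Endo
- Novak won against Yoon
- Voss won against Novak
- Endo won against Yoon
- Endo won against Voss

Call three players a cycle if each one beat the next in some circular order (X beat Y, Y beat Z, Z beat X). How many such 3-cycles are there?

4

Win totals: Yoon 2, Gupta 3, Novak 4, Endo 6, Xu 3, Hale 0, Voss 3.
A player with w wins dominates both others in C(w,2) triples; summing gives 1 + 3 + 6 + 15 + 3 + 0 + 3 = 31 transitive triples.
Total triples C(7,3) = 35, so cyclic triples = 35 − 31 = 4.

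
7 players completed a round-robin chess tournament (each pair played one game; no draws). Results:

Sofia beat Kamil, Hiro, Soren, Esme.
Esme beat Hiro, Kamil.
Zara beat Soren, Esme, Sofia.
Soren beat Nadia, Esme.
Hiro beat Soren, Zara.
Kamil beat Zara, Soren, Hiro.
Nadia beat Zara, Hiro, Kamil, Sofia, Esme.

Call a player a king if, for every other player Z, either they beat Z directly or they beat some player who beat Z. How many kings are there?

Soren reaches everyone (king).
Kamil reaches everyone (king).
Sofia reaches everyone (king).
Zara reaches everyone (king).
Esme cannot reach Sofia, Nadia in two steps.
Hiro cannot reach Kamil in two steps.
Nadia reaches everyone (king).
Kings: Soren, Kamil, Sofia, Zara, Nadia — 5.

5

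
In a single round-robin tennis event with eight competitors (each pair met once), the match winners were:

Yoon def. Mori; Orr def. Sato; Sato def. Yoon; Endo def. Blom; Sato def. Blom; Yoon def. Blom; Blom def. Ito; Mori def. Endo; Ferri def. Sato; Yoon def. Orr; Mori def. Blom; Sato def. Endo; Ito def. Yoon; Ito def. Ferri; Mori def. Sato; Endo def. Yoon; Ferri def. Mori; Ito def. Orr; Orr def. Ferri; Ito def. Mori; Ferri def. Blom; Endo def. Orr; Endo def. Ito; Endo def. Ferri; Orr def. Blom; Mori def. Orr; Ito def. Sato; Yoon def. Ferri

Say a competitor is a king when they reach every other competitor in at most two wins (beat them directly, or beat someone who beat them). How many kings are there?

7

Blom cannot reach Endo in two steps.
Sato reaches everyone (king).
Ito reaches everyone (king).
Orr reaches everyone (king).
Yoon reaches everyone (king).
Endo reaches everyone (king).
Ferri reaches everyone (king).
Mori reaches everyone (king).
Kings: Sato, Ito, Orr, Yoon, Endo, Ferri, Mori — 7.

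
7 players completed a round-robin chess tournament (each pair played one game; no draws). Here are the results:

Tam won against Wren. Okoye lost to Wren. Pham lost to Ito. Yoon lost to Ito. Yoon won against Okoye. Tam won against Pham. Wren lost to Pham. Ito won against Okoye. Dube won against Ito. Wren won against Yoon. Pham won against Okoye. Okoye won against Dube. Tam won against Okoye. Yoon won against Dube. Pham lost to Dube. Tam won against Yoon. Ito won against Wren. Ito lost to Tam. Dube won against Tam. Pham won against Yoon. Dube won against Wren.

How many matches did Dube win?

Dube's results: beat Ito, Wren, Tam, Pham; lost to Okoye, Yoon.
That is 4 wins.

4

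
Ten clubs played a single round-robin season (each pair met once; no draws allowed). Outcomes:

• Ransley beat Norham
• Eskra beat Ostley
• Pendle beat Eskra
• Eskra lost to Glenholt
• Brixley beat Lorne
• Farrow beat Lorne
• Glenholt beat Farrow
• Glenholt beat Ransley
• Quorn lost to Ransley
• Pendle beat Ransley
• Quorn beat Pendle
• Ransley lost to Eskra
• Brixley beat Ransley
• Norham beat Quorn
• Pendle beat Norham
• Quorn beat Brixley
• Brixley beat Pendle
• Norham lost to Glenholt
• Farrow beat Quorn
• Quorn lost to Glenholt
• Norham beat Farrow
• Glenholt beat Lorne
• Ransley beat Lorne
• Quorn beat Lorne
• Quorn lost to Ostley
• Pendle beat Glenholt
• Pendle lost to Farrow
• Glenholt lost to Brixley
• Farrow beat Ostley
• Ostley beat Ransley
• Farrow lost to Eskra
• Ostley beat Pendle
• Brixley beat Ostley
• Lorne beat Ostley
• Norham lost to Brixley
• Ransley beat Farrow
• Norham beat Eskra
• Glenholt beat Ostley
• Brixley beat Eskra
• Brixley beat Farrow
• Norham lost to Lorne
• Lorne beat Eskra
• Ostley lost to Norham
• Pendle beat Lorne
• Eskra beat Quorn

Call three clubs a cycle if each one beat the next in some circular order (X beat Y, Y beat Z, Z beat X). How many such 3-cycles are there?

Win totals: Norham 4, Quorn 3, Eskra 4, Farrow 4, Lorne 3, Ostley 3, Pendle 5, Glenholt 7, Brixley 8, Ransley 4.
A club with w wins dominates both others in C(w,2) triples; summing gives 6 + 3 + 6 + 6 + 3 + 3 + 10 + 21 + 28 + 6 = 92 transitive triples.
Total triples C(10,3) = 120, so cyclic triples = 120 − 92 = 28.

28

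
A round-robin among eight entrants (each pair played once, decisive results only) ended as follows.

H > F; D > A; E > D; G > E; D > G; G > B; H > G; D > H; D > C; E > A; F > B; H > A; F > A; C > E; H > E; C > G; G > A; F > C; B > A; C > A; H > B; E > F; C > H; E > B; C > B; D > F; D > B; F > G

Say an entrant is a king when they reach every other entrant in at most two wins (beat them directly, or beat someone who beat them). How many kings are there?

4

A cannot reach B, C, D, E, F, G, H in two steps.
B cannot reach C, D, E, F, G, H in two steps.
C reaches everyone (king).
D reaches everyone (king).
E reaches everyone (king).
F cannot reach D in two steps.
G cannot reach C, H in two steps.
H reaches everyone (king).
Kings: C, D, E, H — 4.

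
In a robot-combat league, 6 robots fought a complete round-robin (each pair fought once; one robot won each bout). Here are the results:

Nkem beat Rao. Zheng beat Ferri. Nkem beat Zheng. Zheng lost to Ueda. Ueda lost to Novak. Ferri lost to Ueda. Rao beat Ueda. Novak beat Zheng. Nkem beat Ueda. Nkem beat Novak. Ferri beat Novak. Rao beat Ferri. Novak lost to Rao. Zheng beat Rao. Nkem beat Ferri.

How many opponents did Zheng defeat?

2

Zheng's results: beat Rao, Ferri; lost to Novak, Ueda, Nkem.
That is 2 wins.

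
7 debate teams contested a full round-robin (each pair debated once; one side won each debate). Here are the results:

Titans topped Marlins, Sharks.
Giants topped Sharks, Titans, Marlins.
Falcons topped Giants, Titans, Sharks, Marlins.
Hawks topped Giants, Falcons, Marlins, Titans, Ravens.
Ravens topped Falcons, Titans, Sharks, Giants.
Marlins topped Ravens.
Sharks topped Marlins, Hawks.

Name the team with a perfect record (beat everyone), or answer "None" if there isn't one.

Highest win total is Hawks with 5 (out of 6 possible).
Hawks lost to Sharks, so no team went undefeated.

None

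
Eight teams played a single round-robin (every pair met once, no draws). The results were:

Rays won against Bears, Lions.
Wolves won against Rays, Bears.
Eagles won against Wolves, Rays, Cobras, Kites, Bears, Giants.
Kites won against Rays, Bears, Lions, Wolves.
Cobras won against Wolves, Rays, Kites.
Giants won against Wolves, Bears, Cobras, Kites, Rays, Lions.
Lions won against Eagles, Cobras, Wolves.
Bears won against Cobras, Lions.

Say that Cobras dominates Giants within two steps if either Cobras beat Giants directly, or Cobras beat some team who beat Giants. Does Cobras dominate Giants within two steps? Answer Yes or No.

Cobras did not beat Giants directly.
Cobras beat Wolves, Kites, Rays, but each of them lost to Giants. No two-step path.

No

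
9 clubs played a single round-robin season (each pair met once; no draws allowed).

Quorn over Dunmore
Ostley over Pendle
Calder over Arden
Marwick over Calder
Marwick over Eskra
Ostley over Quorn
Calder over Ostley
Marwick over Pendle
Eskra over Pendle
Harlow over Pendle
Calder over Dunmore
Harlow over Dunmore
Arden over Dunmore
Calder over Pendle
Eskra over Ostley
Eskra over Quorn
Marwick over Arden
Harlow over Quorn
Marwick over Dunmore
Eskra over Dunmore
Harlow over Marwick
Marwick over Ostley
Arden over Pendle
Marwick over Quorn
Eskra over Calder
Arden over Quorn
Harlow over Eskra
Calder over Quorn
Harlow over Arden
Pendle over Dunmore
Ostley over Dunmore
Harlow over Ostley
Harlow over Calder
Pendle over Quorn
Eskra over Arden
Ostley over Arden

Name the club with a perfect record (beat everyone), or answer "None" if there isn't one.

Harlow

Harlow has 8 wins out of 8 opponents — a perfect record.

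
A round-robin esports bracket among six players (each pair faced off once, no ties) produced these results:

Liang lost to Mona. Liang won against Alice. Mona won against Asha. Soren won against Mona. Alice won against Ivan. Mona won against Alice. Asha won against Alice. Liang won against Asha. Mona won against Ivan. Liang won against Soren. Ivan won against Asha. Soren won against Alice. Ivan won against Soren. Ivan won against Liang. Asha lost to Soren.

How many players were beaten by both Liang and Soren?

Liang beat: Alice, Soren, Asha.
Soren beat: Alice, Asha, Mona.
Both beat: Alice, Asha — 2.

2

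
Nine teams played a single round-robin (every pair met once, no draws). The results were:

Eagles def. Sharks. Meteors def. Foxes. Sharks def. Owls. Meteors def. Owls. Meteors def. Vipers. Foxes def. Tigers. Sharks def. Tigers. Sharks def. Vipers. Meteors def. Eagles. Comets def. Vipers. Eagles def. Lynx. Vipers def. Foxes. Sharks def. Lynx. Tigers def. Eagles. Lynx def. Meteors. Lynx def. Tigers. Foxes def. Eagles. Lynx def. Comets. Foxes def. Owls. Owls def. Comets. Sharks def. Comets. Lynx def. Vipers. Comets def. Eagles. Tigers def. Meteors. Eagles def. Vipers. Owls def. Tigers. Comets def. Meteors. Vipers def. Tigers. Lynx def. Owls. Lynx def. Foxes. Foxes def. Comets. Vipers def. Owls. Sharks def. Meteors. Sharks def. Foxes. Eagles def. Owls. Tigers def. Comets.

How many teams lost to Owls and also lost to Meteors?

Owls beat: Tigers, Comets.
Meteors beat: Vipers, Owls, Eagles, Foxes.
No one was beaten by both.

0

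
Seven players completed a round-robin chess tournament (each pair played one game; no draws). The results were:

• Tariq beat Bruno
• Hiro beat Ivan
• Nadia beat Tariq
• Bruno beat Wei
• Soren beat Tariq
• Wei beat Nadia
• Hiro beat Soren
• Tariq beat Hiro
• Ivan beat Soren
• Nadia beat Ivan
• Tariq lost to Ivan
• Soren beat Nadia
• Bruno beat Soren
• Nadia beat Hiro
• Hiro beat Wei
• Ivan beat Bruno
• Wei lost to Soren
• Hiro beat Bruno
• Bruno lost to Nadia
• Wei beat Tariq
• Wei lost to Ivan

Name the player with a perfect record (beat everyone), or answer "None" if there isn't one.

None

Highest win total is Nadia with 4 (out of 6 possible).
Nadia lost to Wei, Soren, so no player went undefeated.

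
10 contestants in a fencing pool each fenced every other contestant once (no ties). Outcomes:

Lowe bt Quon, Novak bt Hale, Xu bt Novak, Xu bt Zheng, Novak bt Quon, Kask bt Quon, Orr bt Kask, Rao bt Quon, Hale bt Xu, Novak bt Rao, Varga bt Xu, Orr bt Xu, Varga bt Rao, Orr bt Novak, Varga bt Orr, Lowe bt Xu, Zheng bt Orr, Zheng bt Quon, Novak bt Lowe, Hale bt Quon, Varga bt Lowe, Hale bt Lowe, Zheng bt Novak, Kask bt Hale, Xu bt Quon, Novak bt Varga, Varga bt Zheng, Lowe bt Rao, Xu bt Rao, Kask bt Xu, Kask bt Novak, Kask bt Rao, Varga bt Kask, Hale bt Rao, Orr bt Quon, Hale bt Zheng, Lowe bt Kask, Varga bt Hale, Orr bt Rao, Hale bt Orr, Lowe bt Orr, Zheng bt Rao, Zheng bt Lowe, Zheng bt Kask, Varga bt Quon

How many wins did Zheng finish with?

6

Zheng's results: beat Lowe, Orr, Kask, Quon, Rao, Novak; lost to Xu, Hale, Varga.
That is 6 wins.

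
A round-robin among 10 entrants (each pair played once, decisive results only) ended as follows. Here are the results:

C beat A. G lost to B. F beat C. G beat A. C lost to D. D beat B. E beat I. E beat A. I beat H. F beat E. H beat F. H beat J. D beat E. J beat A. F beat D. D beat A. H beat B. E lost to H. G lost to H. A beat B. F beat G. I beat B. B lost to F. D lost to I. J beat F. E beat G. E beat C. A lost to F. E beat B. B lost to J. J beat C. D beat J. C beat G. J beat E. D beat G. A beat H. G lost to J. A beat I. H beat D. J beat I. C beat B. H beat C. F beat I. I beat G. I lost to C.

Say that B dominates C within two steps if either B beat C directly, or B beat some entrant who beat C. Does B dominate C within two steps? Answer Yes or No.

B did not beat C directly.
B beat G, but each of them lost to C. No two-step path.

No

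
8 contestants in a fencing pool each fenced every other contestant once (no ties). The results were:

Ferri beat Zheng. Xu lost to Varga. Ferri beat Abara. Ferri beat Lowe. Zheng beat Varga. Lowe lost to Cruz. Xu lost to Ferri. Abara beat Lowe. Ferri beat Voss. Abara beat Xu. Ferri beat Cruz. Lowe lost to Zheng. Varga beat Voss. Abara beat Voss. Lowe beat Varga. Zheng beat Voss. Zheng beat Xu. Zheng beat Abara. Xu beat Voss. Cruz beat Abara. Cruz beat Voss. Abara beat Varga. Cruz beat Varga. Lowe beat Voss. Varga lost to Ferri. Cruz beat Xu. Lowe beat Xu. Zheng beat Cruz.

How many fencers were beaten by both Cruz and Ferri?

5

Cruz beat: Xu, Varga, Lowe, Abara, Voss.
Ferri beat: Zheng, Xu, Cruz, Varga, Lowe, Abara, Voss.
Both beat: Xu, Varga, Lowe, Abara, Voss — 5.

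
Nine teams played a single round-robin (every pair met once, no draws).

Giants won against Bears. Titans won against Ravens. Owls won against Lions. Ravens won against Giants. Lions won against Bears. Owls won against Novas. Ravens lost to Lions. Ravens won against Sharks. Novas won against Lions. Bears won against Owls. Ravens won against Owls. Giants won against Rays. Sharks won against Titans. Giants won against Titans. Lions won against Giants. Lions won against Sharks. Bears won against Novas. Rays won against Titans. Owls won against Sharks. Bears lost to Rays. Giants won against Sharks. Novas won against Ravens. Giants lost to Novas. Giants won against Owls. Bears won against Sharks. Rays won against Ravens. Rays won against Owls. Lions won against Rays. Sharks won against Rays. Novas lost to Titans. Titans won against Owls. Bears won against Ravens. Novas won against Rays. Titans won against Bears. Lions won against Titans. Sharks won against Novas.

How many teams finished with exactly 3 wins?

3

Win totals: Owls 3, Ravens 3, Titans 4, Sharks 3, Rays 4, Bears 4, Lions 6, Giants 5, Novas 4.
Exactly 3: Owls, Ravens, Sharks — 3 teams.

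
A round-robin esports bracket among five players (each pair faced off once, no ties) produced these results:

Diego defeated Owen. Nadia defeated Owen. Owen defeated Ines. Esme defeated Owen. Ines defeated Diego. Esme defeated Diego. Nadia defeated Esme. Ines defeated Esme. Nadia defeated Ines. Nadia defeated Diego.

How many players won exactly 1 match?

2

Win totals: Owen 1, Nadia 4, Esme 2, Diego 1, Ines 2.
Exactly 1: Owen, Diego — 2 players.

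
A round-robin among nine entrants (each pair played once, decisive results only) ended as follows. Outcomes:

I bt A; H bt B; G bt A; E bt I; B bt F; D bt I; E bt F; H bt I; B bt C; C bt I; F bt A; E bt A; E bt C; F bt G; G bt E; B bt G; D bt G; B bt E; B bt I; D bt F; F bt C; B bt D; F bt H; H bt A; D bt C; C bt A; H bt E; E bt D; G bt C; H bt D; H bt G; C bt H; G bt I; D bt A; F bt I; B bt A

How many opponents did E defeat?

5

E's results: beat A, C, D, F, I; lost to B, G, H.
That is 5 wins.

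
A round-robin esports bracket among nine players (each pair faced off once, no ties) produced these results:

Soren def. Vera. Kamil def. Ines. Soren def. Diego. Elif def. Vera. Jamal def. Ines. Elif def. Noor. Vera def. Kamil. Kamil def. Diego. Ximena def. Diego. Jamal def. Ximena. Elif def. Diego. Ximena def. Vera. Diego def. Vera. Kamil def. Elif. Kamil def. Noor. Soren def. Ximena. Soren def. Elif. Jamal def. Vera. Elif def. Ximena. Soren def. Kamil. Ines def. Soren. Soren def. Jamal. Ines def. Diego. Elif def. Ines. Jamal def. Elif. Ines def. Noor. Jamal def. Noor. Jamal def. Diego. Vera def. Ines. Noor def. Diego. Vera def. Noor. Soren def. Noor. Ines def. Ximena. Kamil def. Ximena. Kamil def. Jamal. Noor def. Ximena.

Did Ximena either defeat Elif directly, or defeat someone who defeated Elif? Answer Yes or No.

Ximena did not beat Elif directly.
Ximena beat Vera, Diego, but each of them lost to Elif. No two-step path.

No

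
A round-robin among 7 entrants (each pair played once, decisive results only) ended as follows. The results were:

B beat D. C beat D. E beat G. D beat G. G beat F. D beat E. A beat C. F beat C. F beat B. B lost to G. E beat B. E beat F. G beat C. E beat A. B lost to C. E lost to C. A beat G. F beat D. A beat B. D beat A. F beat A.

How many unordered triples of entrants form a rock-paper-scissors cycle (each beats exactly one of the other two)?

11

Win totals: A 3, B 1, C 3, D 3, E 4, F 4, G 3.
An entrant with w wins dominates both others in C(w,2) triples; summing gives 3 + 0 + 3 + 3 + 6 + 6 + 3 = 24 transitive triples.
Total triples C(7,3) = 35, so cyclic triples = 35 − 24 = 11.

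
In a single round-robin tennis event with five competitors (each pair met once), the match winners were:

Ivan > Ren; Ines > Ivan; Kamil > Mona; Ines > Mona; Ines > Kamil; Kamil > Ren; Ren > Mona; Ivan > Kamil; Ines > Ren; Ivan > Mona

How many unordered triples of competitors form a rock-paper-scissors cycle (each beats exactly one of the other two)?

0

Of the C(5,3) = 10 triples, the cyclic ones are: none.
That is 0.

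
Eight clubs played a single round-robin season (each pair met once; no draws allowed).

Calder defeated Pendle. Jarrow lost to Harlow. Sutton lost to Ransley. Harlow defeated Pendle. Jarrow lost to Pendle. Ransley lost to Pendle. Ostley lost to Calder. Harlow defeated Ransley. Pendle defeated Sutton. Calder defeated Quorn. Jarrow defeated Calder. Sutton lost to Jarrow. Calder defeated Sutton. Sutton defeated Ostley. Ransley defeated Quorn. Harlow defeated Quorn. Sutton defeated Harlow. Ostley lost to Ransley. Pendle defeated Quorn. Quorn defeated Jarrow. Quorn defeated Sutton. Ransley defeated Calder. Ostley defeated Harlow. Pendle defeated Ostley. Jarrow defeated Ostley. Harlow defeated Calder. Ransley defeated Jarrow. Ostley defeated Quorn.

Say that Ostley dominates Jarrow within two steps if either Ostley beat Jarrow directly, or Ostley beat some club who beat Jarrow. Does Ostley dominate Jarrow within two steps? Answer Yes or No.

Ostley did not beat Jarrow directly.
Ostley beat Harlow, Quorn. Of those, Harlow beat Jarrow.

Yes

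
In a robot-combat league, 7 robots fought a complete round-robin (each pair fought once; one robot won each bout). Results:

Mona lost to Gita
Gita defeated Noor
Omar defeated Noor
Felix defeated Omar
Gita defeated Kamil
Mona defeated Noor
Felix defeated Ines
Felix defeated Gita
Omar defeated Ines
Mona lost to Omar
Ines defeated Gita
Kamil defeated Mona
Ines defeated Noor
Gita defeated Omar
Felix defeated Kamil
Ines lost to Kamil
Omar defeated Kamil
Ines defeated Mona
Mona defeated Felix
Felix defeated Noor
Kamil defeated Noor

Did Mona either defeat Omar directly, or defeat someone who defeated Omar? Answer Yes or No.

Mona did not beat Omar directly.
Mona beat Noor, Felix. Of those, Felix beat Omar.

Yes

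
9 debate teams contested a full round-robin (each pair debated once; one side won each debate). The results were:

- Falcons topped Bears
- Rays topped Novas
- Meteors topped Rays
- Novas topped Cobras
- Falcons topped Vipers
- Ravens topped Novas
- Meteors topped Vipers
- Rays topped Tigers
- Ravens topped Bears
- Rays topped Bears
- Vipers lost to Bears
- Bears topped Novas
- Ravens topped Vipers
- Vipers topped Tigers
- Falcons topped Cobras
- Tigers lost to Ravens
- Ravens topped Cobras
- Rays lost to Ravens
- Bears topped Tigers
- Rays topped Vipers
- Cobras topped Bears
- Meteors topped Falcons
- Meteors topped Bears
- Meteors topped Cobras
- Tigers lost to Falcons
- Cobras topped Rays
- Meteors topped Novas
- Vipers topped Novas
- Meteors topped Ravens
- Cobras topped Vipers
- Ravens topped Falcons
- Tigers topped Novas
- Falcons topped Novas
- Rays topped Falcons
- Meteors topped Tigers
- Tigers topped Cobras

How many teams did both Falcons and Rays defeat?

4

Falcons beat: Vipers, Tigers, Novas, Bears, Cobras.
Rays beat: Vipers, Tigers, Falcons, Novas, Bears.
Both beat: Vipers, Tigers, Novas, Bears — 4.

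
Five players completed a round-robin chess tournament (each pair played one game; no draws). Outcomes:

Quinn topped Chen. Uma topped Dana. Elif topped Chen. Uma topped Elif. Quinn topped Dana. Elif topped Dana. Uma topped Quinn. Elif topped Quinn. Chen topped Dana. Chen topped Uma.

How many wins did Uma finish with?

3

Uma's results: beat Dana, Quinn, Elif; lost to Chen.
That is 3 wins.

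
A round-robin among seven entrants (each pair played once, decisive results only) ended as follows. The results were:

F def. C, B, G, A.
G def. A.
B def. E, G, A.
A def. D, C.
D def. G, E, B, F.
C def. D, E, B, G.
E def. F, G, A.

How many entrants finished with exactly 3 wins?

2

Win totals: A 2, B 3, C 4, D 4, E 3, F 4, G 1.
Exactly 3: B, E — 2 entrants.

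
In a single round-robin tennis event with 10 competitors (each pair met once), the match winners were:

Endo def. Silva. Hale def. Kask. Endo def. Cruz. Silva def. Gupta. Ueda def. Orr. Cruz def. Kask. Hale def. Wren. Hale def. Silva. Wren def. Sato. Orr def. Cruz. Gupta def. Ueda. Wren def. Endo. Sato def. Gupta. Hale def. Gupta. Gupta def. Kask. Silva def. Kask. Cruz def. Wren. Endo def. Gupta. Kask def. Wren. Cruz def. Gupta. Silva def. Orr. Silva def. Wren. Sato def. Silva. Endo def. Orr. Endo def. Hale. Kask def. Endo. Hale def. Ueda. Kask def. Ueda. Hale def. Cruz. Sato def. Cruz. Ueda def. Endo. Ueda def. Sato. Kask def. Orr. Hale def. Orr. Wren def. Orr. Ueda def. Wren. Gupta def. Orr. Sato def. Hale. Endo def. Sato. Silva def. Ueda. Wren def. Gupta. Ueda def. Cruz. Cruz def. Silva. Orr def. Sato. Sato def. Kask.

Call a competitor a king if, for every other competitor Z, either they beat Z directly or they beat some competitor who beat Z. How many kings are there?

6

Kask reaches everyone (king).
Orr cannot reach Ueda, Endo in two steps.
Wren reaches everyone (king).
Ueda reaches everyone (king).
Hale reaches everyone (king).
Gupta cannot reach Hale, Silva in two steps.
Cruz cannot reach Hale in two steps.
Endo reaches everyone (king).
Silva cannot reach Hale in two steps.
Sato reaches everyone (king).
Kings: Kask, Wren, Ueda, Hale, Endo, Sato — 6.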